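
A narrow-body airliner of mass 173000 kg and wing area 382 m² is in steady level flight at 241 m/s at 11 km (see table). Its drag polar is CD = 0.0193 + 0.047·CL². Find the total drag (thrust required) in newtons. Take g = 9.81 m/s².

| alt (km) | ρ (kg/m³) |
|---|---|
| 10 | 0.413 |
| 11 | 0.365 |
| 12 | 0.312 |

D = 1.12×10^5 N

At 11 km, from the table: ρ = 0.365 kg/m³.
Level flight ⇒ L = W = m·g = 173000 × 9.81 = 1.6971×10^6 N.
Dynamic pressure q = 0.5 × 0.365 × 241² = 10600 Pa.
CL = W/(q·S) = 1.6971×10^6 / (10600 × 382) = 0.4191.
CD = 0.0193 + 0.047 × 0.4191² = 0.02756.
D = q·S·CD = 10600 × 382 × 0.02756 = 1.116×10^5 N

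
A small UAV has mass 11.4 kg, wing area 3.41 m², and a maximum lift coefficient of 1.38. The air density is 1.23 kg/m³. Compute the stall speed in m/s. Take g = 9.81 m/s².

V_stall = 6.22 m/s

At stall, lift equals weight: L = W = m·g = 11.4 × 9.81 = 111.8 N.
From L = ½ρV²S·CL,max = W: V_stall = √(2W/(ρSCL,max)) = √(2·111.8/(1.23·3.41·1.38))
V_stall = √38.64 = 6.22 m/s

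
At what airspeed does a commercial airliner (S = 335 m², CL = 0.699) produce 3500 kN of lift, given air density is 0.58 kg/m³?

v = 227 m/s

L = ½ρv²S·CL ⇒ v = √(2L/(ρ·S·CL))
v = √(2 × 3.5×10^6 / (0.58 × 335 × 0.699)) = √51540 = 227 m/s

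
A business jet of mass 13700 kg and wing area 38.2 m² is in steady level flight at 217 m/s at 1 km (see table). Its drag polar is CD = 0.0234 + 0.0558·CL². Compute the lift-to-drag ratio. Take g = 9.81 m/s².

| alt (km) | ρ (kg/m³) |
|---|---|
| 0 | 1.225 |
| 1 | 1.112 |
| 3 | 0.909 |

At 1 km, from the table: ρ = 1.112 kg/m³.
In steady level flight, lift balances weight: W = mg = 13700 × 9.81 = 1.344×10^5 N.
Dynamic pressure q = 0.5 × 1.112 × 217² = 26180 Pa.
CL = W/(q·S) = 1.344×10^5 / (26180 × 38.2) = 0.1344.
CD = 0.0234 + 0.0558 × 0.1344² = 0.02441.
L/D = CL/CD = 0.1344 / 0.02441 = 5.51

L/D = 5.51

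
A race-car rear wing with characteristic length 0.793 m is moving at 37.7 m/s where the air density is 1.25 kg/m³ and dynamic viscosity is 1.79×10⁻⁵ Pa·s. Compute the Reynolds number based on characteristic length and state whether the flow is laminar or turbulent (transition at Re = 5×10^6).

Re = 2.09×10^6 (laminar)

Re = ρ·v·c/μ = 1.25 × 37.7 × 0.793 / (1.79×10⁻⁵) = 2.09×10^6
Since 2.09×10^6 < 5×10^6, the flow is laminar.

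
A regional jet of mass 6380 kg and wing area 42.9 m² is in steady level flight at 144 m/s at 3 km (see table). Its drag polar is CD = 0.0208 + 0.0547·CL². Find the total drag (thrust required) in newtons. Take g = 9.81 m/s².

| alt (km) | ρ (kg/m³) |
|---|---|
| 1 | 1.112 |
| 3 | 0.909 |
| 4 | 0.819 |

At 3 km, from the table: ρ = 0.909 kg/m³.
In steady level flight, lift balances weight: W = mg = 6380 × 9.81 = 62588 N.
Dynamic pressure q = 0.5 × 0.909 × 144² = 9425 Pa.
CL = W/(q·S) = 62588 / (9425 × 42.9) = 0.1548.
CD = 0.0208 + 0.0547 × 0.1548² = 0.02211.
D = q·S·CD = 9425 × 42.9 × 0.02211 = 8940 N

D = 8940 N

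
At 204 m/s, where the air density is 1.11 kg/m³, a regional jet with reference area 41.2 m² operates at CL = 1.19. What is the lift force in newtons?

L = 1.13×10^6 N

Dynamic pressure q = ½ρv² = ½ × 1.11 × 204² = 23100 Pa.
L = q·S·CL = 23100 × 41.2 × 1.19 = 1.13×10^6 N ≈ 1130 kN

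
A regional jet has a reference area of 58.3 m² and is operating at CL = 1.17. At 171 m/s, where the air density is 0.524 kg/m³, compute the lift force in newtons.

Dynamic pressure q = ½ρv² = ½ × 0.524 × 171² = 7661 Pa.
L = q·S·CL = 7661 × 58.3 × 1.17 = 5.23×10^5 N ≈ 523 kN

L = 5.23×10^5 N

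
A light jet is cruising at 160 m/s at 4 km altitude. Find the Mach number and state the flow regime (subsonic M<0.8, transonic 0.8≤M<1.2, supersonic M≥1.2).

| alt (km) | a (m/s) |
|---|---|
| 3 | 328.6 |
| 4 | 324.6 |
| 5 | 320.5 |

At 4 km, from the table: a = 324.6 m/s.
M = v/a = 160 / 324.6 = 0.493
M = 0.493 → subsonic.

M = 0.493 (subsonic)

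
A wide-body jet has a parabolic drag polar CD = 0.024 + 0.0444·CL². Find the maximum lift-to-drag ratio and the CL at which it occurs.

For CD = CD0 + K·CL², (L/D)max occurs at CL* = √(CD0/K) and equals 1/(2√(K·CD0)).
(L/D)max = 1/(2√(0.0444 × 0.024)) = 1/(2 × 0.03264) = 15.3
CL* = √(0.024/0.0444) = 0.735

(L/D)max = 15.3, at CL = 0.735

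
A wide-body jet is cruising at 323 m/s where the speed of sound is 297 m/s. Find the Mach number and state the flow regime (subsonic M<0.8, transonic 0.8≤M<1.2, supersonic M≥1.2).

M = 1.09 (transonic)

M = v/a = 323 / 297 = 1.09
M = 1.09 → transonic.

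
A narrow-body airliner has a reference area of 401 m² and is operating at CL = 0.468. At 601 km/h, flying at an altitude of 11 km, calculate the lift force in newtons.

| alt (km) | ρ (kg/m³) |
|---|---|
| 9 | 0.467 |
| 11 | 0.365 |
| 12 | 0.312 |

At 11 km, from the table: ρ = 0.365 kg/m³.
Convert speed: v = 601 km/h ÷ 3.6 = 166.9 m/s.
Dynamic pressure q = ½ρv² = ½ × 0.365 × 166.9² = 5086 Pa.
L = q·S·CL = 5086 × 401 × 0.468 = 9.55×10^5 N ≈ 955 kN

L = 9.55×10^5 N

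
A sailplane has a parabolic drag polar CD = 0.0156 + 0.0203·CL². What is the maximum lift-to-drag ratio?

For CD = CD0 + K·CL², (L/D)max occurs at CL* = √(CD0/K) and equals 1/(2√(K·CD0)).
(L/D)max = 1/(2√(0.0203 × 0.0156)) = 1/(2 × 0.0178) = 28.1

(L/D)max = 28.1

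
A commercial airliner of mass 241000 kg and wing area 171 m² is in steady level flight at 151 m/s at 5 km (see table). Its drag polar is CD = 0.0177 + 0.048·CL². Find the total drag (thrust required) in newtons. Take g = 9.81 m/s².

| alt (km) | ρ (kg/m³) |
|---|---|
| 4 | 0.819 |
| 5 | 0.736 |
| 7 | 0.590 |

At 5 km, from the table: ρ = 0.736 kg/m³.
In steady level flight, lift balances weight: W = mg = 241000 × 9.81 = 2.3642×10^6 N.
q = ½ρv² = ½ × 0.736 × 151² = 8391 Pa.
CL = W/(q·S) = 2.3642×10^6 / (8391 × 171) = 1.648.
CD = 0.0177 + 0.048 × 1.648² = 0.148.
D = q·S·CD = 8391 × 171 × 0.148 = 2.124×10^5 N

D = 2.12×10^5 N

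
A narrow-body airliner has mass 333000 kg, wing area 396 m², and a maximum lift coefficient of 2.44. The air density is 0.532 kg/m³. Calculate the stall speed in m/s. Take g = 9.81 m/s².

V_stall = 113 m/s

Weight W = mg = 333000 × 9.81 = 3.267×10^6 N.
From L = ½ρV²S·CL,max = W: V_stall = √(2W/(ρSCL,max)) = √(2·3.267×10^6/(0.532·396·2.44))
V_stall = √12710 = 113 m/s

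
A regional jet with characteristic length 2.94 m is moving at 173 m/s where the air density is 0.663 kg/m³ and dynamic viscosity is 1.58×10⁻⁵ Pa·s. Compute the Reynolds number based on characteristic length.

Re = 2.13×10^7

Re = ρ·v·c/μ = 0.663 × 173 × 2.94 / (1.58×10⁻⁵) = 2.13×10^7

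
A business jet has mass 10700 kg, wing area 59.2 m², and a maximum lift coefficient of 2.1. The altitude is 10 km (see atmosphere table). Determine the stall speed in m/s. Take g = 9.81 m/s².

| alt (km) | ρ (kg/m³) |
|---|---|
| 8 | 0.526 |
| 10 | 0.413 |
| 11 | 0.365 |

At 10 km, from the table: ρ = 0.413 kg/m³.
At stall, lift equals weight: L = W = m·g = 10700 × 9.81 = 1.05×10^5 N.
From L = ½ρV²S·CL,max = W: V_stall = √(2W/(ρSCL,max)) = √(2·1.05×10^5/(0.413·59.2·2.1))
V_stall = √4089 = 63.9 m/s

V_stall = 63.9 m/s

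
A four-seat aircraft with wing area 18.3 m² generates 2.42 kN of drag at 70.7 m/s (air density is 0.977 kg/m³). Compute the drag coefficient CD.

From D = ½ρv²S·CD, rearranging gives CD = 2D/(ρv²S).
CD = 2 × 2420 / (0.977 × 70.7² × 18.3) = 0.0542

CD = 0.0542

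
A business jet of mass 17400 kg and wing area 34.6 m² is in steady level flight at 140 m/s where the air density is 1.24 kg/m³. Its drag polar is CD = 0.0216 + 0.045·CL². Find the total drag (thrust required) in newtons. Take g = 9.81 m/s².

D = 12200 N

Weight W = mg = 17400 × 9.81 = 1.7069×10^5 N; in level flight L = W.
q = ½ρv² = ½ × 1.24 × 140² = 12150 Pa.
CL = 2W/(ρv²S) = 2×1.7069×10^5/(1.24×140²×34.6) = 0.406.
CD = 0.0216 + 0.045 × 0.406² = 0.02902.
D = q·S·CD = 12150 × 34.6 × 0.02902 = 12200 N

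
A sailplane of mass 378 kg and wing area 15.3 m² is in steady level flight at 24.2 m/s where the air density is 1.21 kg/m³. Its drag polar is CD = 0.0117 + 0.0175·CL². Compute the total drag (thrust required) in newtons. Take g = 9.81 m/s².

In steady level flight, lift balances weight: W = mg = 378 × 9.81 = 3708.2 N.
q = ½ρv² = ½ × 1.21 × 24.2² = 354.3 Pa.
Required CL = L/(qS) = 3708.2/(354.3·15.3) = 0.684.
CD = 0.0117 + 0.0175 × 0.684² = 0.01989.
D = q·S·CD = 354.3 × 15.3 × 0.01989 = 107.8 N

D = 108 N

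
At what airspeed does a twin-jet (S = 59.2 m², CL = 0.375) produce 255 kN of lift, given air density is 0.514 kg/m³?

v = 211 m/s

L = ½ρv²S·CL ⇒ v = √(2L/(ρ·S·CL))
v = √(2 × 2.55×10^5 / (0.514 × 59.2 × 0.375)) = √44690 = 211 m/s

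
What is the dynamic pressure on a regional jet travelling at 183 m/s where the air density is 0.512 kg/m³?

q = ½ρv² = ½ × 0.512 × 183² = 8570 Pa

q = 8570 Pa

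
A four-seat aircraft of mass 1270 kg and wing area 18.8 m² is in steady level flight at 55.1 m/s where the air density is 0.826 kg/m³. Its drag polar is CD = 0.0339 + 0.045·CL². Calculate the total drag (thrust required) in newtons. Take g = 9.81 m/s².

In steady level flight, lift balances weight: W = mg = 1270 × 9.81 = 12459 N.
Dynamic pressure q = 0.5 × 0.826 × 55.1² = 1254 Pa.
Required CL = L/(qS) = 12459/(1254·18.8) = 0.5285.
CD = 0.0339 + 0.045 × 0.5285² = 0.04647.
D = q·S·CD = 1254 × 18.8 × 0.04647 = 1095 N

D = 1100 N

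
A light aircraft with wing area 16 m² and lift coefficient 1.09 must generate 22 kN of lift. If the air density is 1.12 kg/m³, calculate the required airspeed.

L = ½ρv²S·CL ⇒ v = √(2L/(ρ·S·CL))
v = √(2 × 22000 / (1.12 × 16 × 1.09)) = √2253 = 47.5 m/s

v = 47.5 m/s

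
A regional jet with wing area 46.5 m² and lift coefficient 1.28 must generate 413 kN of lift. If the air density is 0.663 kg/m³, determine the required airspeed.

v = 145 m/s

L = ½ρv²S·CL ⇒ v = √(2L/(ρ·S·CL))
v = √(2 × 4.13×10^5 / (0.663 × 46.5 × 1.28)) = √20930 = 145 m/s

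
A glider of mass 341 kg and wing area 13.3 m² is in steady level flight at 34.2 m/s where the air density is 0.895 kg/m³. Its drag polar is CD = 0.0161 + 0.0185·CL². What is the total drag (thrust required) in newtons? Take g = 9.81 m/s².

D = 142 N

In steady level flight, lift balances weight: W = mg = 341 × 9.81 = 3345.2 N.
Dynamic pressure q = 0.5 × 0.895 × 34.2² = 523.4 Pa.
Required CL = L/(qS) = 3345.2/(523.4·13.3) = 0.4805.
CD = 0.0161 + 0.0185 × 0.4805² = 0.02037.
D = q·S·CD = 523.4 × 13.3 × 0.02037 = 141.8 N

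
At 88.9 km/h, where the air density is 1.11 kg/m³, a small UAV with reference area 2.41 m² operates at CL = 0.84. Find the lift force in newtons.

L = 685 N

Convert speed: v = 88.9 km/h ÷ 3.6 = 24.69 m/s.
Dynamic pressure q = ½ρv² = ½ × 1.11 × 24.69² = 338.4 Pa.
L = q·S·CL = 338.4 × 2.41 × 0.84 = 685 N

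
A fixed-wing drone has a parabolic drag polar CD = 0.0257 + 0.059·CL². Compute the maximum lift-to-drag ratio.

For CD = CD0 + K·CL², (L/D)max occurs at CL* = √(CD0/K) and equals 1/(2√(K·CD0)).
(L/D)max = 1/(2√(0.059 × 0.0257)) = 1/(2 × 0.03894) = 12.8

(L/D)max = 12.8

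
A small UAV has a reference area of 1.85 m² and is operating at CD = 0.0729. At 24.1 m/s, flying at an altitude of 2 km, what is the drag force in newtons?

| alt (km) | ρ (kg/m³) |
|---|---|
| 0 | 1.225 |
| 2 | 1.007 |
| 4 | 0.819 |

At 2 km, from the table: ρ = 1.007 kg/m³.
D = ½ρv²S·CD = ½ × 1.007 × 24.1² × 1.85 × 0.0729 = 39.4 N

D = 39.4 N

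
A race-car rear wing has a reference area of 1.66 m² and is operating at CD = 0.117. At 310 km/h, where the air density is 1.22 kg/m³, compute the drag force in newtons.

D = 879 N

Convert speed: v = 310 km/h ÷ 3.6 = 86.11 m/s.
Dynamic pressure q = ½ρv² = ½ × 1.22 × 86.11² = 4523 Pa.
D = q·S·CD = 4523 × 1.66 × 0.117 = 879 N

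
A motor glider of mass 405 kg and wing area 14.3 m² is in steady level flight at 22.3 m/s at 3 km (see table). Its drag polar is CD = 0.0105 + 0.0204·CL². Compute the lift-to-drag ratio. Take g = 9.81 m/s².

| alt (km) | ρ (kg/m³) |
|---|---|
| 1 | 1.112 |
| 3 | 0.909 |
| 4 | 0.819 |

L/D = 29.7

At 3 km, from the table: ρ = 0.909 kg/m³.
Level flight ⇒ L = W = m·g = 405 × 9.81 = 3973.1 N.
Dynamic pressure q = 0.5 × 0.909 × 22.3² = 226 Pa.
CL = W/(q·S) = 3973.1 / (226 × 14.3) = 1.229.
CD = 0.0105 + 0.0204 × 1.229² = 0.04133.
L/D = CL/CD = 1.229 / 0.04133 = 29.7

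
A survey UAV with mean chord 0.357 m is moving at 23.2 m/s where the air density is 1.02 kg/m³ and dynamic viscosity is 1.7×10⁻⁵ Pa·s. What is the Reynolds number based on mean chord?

Re = 4.97×10^5

Re = ρ·v·c/μ = 1.02 × 23.2 × 0.357 / (1.7×10⁻⁵) = 4.97×10^5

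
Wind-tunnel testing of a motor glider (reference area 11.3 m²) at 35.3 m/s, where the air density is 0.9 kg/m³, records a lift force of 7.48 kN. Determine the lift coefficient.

From L = ½ρv²S·CL, rearranging gives CL = 2L/(ρv²S).
CL = 2 × 7480 / (0.9 × 35.3² × 11.3) = 1.18

CL = 1.18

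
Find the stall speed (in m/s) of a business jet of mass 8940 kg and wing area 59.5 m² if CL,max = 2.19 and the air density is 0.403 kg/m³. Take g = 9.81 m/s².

Weight W = mg = 8940 × 9.81 = 87700 N.
From L = ½ρV²S·CL,max = W: V_stall = √(2W/(ρSCL,max)) = √(2·87700/(0.403·59.5·2.19))
V_stall = √3340 = 57.8 m/s

V_stall = 57.8 m/s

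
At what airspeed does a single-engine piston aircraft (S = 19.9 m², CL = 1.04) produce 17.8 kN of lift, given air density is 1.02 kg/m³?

v = 41.1 m/s

L = ½ρv²S·CL ⇒ v = √(2L/(ρ·S·CL))
v = √(2 × 17800 / (1.02 × 19.9 × 1.04)) = √1686 = 41.1 m/s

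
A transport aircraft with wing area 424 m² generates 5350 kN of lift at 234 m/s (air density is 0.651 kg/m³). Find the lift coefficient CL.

From L = ½ρv²S·CL, rearranging gives CL = 2L/(ρv²S).
CL = 2 × 5.35×10^6 / (0.651 × 234² × 424) = 0.708

CL = 0.708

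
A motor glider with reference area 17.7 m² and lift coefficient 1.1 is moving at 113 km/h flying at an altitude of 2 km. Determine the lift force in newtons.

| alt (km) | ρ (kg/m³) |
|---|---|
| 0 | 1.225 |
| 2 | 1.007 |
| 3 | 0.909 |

L = 9660 N

At 2 km, from the table: ρ = 1.007 kg/m³.
Convert speed: v = 113 km/h ÷ 3.6 = 31.39 m/s.
Dynamic pressure q = ½ρv² = ½ × 1.007 × 31.39² = 496.1 Pa.
L = q·S·CL = 496.1 × 17.7 × 1.1 = 9660 N ≈ 9.66 kN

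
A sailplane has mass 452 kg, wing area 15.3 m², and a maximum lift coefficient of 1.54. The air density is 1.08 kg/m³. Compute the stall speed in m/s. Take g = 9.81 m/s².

Stall occurs when L = W at CL,max. W = mg = 452 × 9.81 = 4434 N.
V_stall = √(2W/(ρ·S·CL,max)) = √(2 × 4434 / (1.08 × 15.3 × 1.54))
V_stall = √348.5 = 18.7 m/s

V_stall = 18.7 m/s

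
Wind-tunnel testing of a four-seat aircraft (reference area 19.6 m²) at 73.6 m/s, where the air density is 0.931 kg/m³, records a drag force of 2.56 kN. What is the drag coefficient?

From D = ½ρv²S·CD, rearranging gives CD = 2D/(ρv²S).
CD = 2 × 2560 / (0.931 × 73.6² × 19.6) = 0.0518

CD = 0.0518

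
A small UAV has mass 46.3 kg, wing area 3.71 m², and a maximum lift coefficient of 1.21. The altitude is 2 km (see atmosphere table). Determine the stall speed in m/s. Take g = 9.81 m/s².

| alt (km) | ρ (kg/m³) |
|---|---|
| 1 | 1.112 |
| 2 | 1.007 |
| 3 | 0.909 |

V_stall = 14.2 m/s

At 2 km, from the table: ρ = 1.007 kg/m³.
Stall occurs when L = W at CL,max. W = mg = 46.3 × 9.81 = 454.2 N.
From L = ½ρV²S·CL,max = W: V_stall = √(2W/(ρSCL,max)) = √(2·454.2/(1.007·3.71·1.21))
V_stall = √201 = 14.2 m/s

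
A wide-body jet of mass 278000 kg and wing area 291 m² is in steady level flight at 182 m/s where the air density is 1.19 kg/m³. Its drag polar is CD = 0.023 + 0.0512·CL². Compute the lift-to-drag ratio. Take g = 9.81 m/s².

L/D = 13.8

Level flight ⇒ L = W = m·g = 278000 × 9.81 = 2.7272×10^6 N.
q = ½ρv² = ½ × 1.19 × 182² = 19710 Pa.
CL = 2W/(ρv²S) = 2×2.7272×10^6/(1.19×182²×291) = 0.4755.
CD = 0.023 + 0.0512 × 0.4755² = 0.03458.
L/D = CL/CD = 0.4755 / 0.03458 = 13.8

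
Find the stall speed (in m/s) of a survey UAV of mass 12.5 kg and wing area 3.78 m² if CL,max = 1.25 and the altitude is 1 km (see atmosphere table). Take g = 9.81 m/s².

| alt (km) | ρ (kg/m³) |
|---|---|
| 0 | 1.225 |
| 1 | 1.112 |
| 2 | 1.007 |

At 1 km, from the table: ρ = 1.112 kg/m³.
Weight W = mg = 12.5 × 9.81 = 122.6 N.
V_stall = √(2W/(ρ·S·CL,max)) = √(2 × 122.6 / (1.112 × 3.78 × 1.25))
V_stall = √46.68 = 6.83 m/s

V_stall = 6.83 m/s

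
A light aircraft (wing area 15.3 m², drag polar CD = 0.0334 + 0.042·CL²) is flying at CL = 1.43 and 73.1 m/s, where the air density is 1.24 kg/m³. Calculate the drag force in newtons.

CD = 0.0334 + 0.042 × 1.43² = 0.1193
D = ½ρv²S·CD = ½ × 1.24 × 73.1² × 15.3 × 0.1193 = 6050 N

D = 6050 N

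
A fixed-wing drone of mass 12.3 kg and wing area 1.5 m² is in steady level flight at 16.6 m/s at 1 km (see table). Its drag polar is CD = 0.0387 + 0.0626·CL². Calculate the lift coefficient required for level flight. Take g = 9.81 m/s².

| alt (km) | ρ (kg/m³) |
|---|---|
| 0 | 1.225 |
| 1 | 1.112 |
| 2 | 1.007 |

CL = 0.525

At 1 km, from the table: ρ = 1.112 kg/m³.
Level flight ⇒ L = W = m·g = 12.3 × 9.81 = 120.66 N.
Dynamic pressure q = 0.5 × 1.112 × 16.6² = 153.2 Pa.
CL = W/(q·S) = 120.66 / (153.2 × 1.5) = 0.525.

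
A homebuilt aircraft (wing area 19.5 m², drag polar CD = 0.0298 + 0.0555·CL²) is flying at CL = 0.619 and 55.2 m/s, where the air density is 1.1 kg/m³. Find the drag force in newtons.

D = 1670 N

CD = 0.0298 + 0.0555 × 0.619² = 0.05107
D = ½ρv²S·CD = ½ × 1.1 × 55.2² × 19.5 × 0.05107 = 1670 N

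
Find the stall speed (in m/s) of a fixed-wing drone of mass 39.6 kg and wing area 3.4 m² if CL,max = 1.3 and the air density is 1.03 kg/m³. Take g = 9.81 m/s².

At stall, lift equals weight: L = W = m·g = 39.6 × 9.81 = 388.5 N.
V_stall = √(2W/(ρ·S·CL,max)) = √(2 × 388.5 / (1.03 × 3.4 × 1.3))
V_stall = √170.7 = 13.1 m/s

V_stall = 13.1 m/s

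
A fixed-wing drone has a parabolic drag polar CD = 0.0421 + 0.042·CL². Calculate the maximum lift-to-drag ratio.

For CD = CD0 + K·CL², (L/D)max occurs at CL* = √(CD0/K) and equals 1/(2√(K·CD0)).
(L/D)max = 1/(2√(0.042 × 0.0421)) = 1/(2 × 0.04205) = 11.9

(L/D)max = 11.9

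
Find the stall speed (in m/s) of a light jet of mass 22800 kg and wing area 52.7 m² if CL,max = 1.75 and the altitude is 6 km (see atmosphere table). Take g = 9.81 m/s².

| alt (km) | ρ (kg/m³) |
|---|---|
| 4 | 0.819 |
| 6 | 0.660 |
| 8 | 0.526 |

V_stall = 85.7 m/s

At 6 km, from the table: ρ = 0.660 kg/m³.
Weight W = mg = 22800 × 9.81 = 2.237×10^5 N.
V_stall = √(2W/(ρ·S·CL,max)) = √(2 × 2.237×10^5 / (0.66 × 52.7 × 1.75))
V_stall = √7349 = 85.7 m/s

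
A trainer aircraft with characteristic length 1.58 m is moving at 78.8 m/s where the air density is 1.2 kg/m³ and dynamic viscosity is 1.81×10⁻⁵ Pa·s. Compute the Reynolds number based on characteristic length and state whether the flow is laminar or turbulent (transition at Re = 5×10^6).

Re = ρ·v·c/μ = 1.2 × 78.8 × 1.58 / (1.81×10⁻⁵) = 8.25×10^6
Since 8.25×10^6 > 5×10^6, the flow is turbulent.

Re = 8.25×10^6 (turbulent)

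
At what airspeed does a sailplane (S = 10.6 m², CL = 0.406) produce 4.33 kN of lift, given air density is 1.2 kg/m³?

v = 40.9 m/s

L = ½ρv²S·CL ⇒ v = √(2L/(ρ·S·CL))
v = √(2 × 4330 / (1.2 × 10.6 × 0.406)) = √1677 = 40.9 m/s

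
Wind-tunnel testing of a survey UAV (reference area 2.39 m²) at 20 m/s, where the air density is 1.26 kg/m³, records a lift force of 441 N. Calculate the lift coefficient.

From L = ½ρv²S·CL, rearranging gives CL = 2L/(ρv²S).
CL = 2 × 441 / (1.26 × 20² × 2.39) = 0.732

CL = 0.732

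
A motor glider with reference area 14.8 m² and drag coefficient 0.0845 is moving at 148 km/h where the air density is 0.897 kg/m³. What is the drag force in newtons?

Convert speed: v = 148 km/h ÷ 3.6 = 41.11 m/s.
D = ½ρv²S·CD = ½ × 0.897 × 41.11² × 14.8 × 0.0845 = 948 N

D = 948 N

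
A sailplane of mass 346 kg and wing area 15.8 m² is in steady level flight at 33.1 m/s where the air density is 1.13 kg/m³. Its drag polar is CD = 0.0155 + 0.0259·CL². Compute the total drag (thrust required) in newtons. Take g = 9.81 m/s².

D = 182 N

Weight W = mg = 346 × 9.81 = 3394.3 N; in level flight L = W.
Dynamic pressure q = 0.5 × 1.13 × 33.1² = 619 Pa.
Required CL = L/(qS) = 3394.3/(619·15.8) = 0.347.
CD = 0.0155 + 0.0259 × 0.347² = 0.01862.
D = q·S·CD = 619 × 15.8 × 0.01862 = 182.1 N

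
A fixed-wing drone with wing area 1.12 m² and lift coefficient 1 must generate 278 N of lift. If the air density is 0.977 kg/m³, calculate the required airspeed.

v = 22.5 m/s

L = ½ρv²S·CL ⇒ v = √(2L/(ρ·S·CL))
v = √(2 × 278 / (0.977 × 1.12 × 1)) = √508.1 = 22.5 m/s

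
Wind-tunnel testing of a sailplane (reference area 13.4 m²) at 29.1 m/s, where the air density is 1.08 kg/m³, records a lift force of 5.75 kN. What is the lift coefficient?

From L = ½ρv²S·CL, rearranging gives CL = 2L/(ρv²S).
CL = 2 × 5750 / (1.08 × 29.1² × 13.4) = 0.938

CL = 0.938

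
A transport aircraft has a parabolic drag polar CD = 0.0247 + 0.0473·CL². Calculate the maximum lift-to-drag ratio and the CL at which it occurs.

(L/D)max = 14.6, at CL = 0.723

For CD = CD0 + K·CL², (L/D)max occurs at CL* = √(CD0/K) and equals 1/(2√(K·CD0)).
(L/D)max = 1/(2√(0.0473 × 0.0247)) = 1/(2 × 0.03418) = 14.6
CL* = √(0.0247/0.0473) = 0.723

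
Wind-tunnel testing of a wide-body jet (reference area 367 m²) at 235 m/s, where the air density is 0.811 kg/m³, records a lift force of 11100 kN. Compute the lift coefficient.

CL = 1.35

From L = ½ρv²S·CL, rearranging gives CL = 2L/(ρv²S).
CL = 2 × 1.11×10^7 / (0.811 × 235² × 367) = 1.35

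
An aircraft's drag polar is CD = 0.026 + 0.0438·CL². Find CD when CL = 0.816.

CD = 0.026 + 0.0438 × 0.816² = 0.026 + 0.02916 = 0.0552

CD = 0.0552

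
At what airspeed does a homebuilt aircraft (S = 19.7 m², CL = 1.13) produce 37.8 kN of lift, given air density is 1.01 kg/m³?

v = 58 m/s

L = ½ρv²S·CL ⇒ v = √(2L/(ρ·S·CL))
v = √(2 × 37800 / (1.01 × 19.7 × 1.13)) = √3362 = 58 m/s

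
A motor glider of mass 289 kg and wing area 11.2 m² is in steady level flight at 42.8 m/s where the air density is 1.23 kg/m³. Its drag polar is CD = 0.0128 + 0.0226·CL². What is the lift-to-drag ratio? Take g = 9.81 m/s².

L/D = 16.1

Level flight ⇒ L = W = m·g = 289 × 9.81 = 2835.1 N.
q = ½ρv² = ½ × 1.23 × 42.8² = 1127 Pa.
CL = W/(q·S) = 2835.1 / (1127 × 11.2) = 0.2247.
CD = 0.0128 + 0.0226 × 0.2247² = 0.01394.
L/D = CL/CD = 0.2247 / 0.01394 = 16.1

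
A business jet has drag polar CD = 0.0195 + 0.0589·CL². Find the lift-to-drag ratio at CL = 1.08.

CD = 0.0195 + 0.0589 × 1.08² = 0.0882
L/D = CL/CD = 1.08 / 0.0882 = 12.2

L/D = 12.2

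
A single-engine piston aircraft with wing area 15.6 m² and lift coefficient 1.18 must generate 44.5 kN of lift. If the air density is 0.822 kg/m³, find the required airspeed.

L = ½ρv²S·CL ⇒ v = √(2L/(ρ·S·CL))
v = √(2 × 44500 / (0.822 × 15.6 × 1.18)) = √5882 = 76.7 m/s

v = 76.7 m/s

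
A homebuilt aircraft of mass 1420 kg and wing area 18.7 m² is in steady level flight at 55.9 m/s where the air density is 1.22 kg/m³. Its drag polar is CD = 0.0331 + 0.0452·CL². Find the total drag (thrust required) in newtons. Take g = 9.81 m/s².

Level flight ⇒ L = W = m·g = 1420 × 9.81 = 13930 N.
q = ½ρv² = ½ × 1.22 × 55.9² = 1906 Pa.
CL = W/(q·S) = 13930 / (1906 × 18.7) = 0.3908.
CD = 0.0331 + 0.0452 × 0.3908² = 0.04.
D = q·S·CD = 1906 × 18.7 × 0.04 = 1426 N

D = 1430 N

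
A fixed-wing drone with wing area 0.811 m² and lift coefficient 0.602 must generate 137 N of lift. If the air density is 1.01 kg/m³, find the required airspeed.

L = ½ρv²S·CL ⇒ v = √(2L/(ρ·S·CL))
v = √(2 × 137 / (1.01 × 0.811 × 0.602)) = √555.7 = 23.6 m/s

v = 23.6 m/s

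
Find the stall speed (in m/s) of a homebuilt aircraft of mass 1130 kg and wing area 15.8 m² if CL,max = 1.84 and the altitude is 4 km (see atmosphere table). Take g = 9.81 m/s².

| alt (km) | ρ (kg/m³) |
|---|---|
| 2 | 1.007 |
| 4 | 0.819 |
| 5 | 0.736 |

V_stall = 30.5 m/s

At 4 km, from the table: ρ = 0.819 kg/m³.
Stall occurs when L = W at CL,max. W = mg = 1130 × 9.81 = 11090 N.
V_stall = √(2W/(ρ·S·CL,max)) = √(2 × 11090 / (0.819 × 15.8 × 1.84))
V_stall = √931.1 = 30.5 m/s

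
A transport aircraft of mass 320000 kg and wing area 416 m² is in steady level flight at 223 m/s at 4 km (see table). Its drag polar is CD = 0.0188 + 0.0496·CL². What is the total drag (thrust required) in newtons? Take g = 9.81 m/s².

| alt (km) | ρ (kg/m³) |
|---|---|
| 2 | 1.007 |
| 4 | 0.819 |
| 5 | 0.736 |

At 4 km, from the table: ρ = 0.819 kg/m³.
Level flight ⇒ L = W = m·g = 320000 × 9.81 = 3.1392×10^6 N.
Dynamic pressure q = 0.5 × 0.819 × 223² = 20360 Pa.
Required CL = L/(qS) = 3.1392×10^6/(20360·416) = 0.3706.
CD = 0.0188 + 0.0496 × 0.3706² = 0.02561.
D = q·S·CD = 20360 × 416 × 0.02561 = 2.17×10^5 N

D = 2.17×10^5 N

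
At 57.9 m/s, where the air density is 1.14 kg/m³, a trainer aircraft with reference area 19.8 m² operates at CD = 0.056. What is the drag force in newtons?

D = 2120 N

Dynamic pressure q = ½ρv² = ½ × 1.14 × 57.9² = 1911 Pa.
D = q·S·CD = 1911 × 19.8 × 0.056 = 2120 N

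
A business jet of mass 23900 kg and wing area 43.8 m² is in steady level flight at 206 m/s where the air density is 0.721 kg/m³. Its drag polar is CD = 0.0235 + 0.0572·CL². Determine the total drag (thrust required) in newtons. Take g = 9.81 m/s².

Weight W = mg = 23900 × 9.81 = 2.3446×10^5 N; in level flight L = W.
q = ½ρv² = ½ × 0.721 × 206² = 15300 Pa.
CL = 2W/(ρv²S) = 2×2.3446×10^5/(0.721×206²×43.8) = 0.3499.
CD = 0.0235 + 0.0572 × 0.3499² = 0.0305.
D = q·S·CD = 15300 × 43.8 × 0.0305 = 20440 N

D = 20400 N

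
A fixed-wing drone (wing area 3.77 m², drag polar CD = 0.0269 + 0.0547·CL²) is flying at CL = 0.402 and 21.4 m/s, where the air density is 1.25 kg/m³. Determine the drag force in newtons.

D = 38.6 N

CD = 0.0269 + 0.0547 × 0.402² = 0.03574
D = ½ρv²S·CD = ½ × 1.25 × 21.4² × 3.77 × 0.03574 = 38.6 N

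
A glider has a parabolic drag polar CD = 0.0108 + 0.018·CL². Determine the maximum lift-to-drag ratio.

For CD = CD0 + K·CL², (L/D)max occurs at CL* = √(CD0/K) and equals 1/(2√(K·CD0)).
(L/D)max = 1/(2√(0.018 × 0.0108)) = 1/(2 × 0.01394) = 35.9

(L/D)max = 35.9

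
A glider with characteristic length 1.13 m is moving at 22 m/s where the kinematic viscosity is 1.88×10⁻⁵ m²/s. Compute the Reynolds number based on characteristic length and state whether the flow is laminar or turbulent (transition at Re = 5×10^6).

Re = v·c/ν = 22 × 1.13 / (1.88×10⁻⁵) = 1.32×10^6
Since 1.32×10^6 < 5×10^6, the flow is laminar.

Re = 1.32×10^6 (laminar)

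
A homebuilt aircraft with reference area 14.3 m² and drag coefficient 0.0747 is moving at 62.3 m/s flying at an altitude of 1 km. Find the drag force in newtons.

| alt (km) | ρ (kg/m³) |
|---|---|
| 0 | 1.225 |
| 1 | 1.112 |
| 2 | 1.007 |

At 1 km, from the table: ρ = 1.112 kg/m³.
Dynamic pressure q = ½ρv² = ½ × 1.112 × 62.3² = 2158 Pa.
D = q·S·CD = 2158 × 14.3 × 0.0747 = 2310 N

D = 2310 N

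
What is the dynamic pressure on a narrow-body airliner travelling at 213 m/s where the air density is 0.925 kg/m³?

q = 21000 Pa

q = ½ρv² = ½ × 0.925 × 213² = 21000 Pa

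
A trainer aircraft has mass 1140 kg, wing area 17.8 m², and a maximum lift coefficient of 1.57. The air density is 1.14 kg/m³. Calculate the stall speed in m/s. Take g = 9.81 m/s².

V_stall = 26.5 m/s

At stall, lift equals weight: L = W = m·g = 1140 × 9.81 = 11180 N.
V_stall = √(2W/(ρ·S·CL,max)) = √(2 × 11180 / (1.14 × 17.8 × 1.57))
V_stall = √702.1 = 26.5 m/s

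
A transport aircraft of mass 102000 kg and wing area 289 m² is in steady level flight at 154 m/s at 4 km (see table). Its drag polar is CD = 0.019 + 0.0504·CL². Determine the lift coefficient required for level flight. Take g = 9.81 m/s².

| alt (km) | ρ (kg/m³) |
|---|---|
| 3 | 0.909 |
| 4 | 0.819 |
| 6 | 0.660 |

At 4 km, from the table: ρ = 0.819 kg/m³.
Weight W = mg = 102000 × 9.81 = 1.0006×10^6 N; in level flight L = W.
q = ½ρv² = ½ × 0.819 × 154² = 9712 Pa.
CL = W/(q·S) = 1.0006×10^6 / (9712 × 289) = 0.3565.

CL = 0.357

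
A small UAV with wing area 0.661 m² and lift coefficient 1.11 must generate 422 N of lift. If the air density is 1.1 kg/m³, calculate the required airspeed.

v = 32.3 m/s

L = ½ρv²S·CL ⇒ v = √(2L/(ρ·S·CL))
v = √(2 × 422 / (1.1 × 0.661 × 1.11)) = √1046 = 32.3 m/s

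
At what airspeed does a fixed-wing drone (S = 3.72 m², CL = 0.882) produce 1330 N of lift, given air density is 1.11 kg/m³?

L = ½ρv²S·CL ⇒ v = √(2L/(ρ·S·CL))
v = √(2 × 1330 / (1.11 × 3.72 × 0.882)) = √730.4 = 27 m/s

v = 27 m/s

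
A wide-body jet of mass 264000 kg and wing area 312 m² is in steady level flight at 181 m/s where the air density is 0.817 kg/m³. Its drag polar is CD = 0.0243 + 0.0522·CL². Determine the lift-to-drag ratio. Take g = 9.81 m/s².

Weight W = mg = 264000 × 9.81 = 2.5898×10^6 N; in level flight L = W.
q = ½ρv² = ½ × 0.817 × 181² = 13380 Pa.
CL = 2W/(ρv²S) = 2×2.5898×10^6/(0.817×181²×312) = 0.6203.
CD = 0.0243 + 0.0522 × 0.6203² = 0.04438.
L/D = CL/CD = 0.6203 / 0.04438 = 14

L/D = 14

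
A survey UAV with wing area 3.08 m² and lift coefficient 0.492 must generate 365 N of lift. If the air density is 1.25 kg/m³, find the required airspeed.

L = ½ρv²S·CL ⇒ v = √(2L/(ρ·S·CL))
v = √(2 × 365 / (1.25 × 3.08 × 0.492)) = √385.4 = 19.6 m/s

v = 19.6 m/s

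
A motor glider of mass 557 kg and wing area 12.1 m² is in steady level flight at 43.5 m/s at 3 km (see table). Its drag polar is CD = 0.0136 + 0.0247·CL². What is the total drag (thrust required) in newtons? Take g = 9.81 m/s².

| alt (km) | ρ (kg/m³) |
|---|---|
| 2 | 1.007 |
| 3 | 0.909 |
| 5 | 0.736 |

D = 212 N

At 3 km, from the table: ρ = 0.909 kg/m³.
Level flight ⇒ L = W = m·g = 557 × 9.81 = 5464.2 N.
Dynamic pressure q = 0.5 × 0.909 × 43.5² = 860 Pa.
CL = 2W/(ρv²S) = 2×5464.2/(0.909×43.5²×12.1) = 0.5251.
CD = 0.0136 + 0.0247 × 0.5251² = 0.02041.
D = q·S·CD = 860 × 12.1 × 0.02041 = 212.4 N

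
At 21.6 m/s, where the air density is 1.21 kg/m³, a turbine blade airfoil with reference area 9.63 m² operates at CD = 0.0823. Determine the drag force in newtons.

D = ½ρv²S·CD = ½ × 1.21 × 21.6² × 9.63 × 0.0823 = 224 N

D = 224 N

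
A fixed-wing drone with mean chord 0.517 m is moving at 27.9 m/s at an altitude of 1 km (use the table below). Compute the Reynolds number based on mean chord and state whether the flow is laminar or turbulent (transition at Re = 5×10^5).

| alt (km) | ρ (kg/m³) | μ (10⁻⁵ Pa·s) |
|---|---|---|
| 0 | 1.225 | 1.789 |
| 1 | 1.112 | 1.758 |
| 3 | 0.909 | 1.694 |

At 1 km, from the table: ρ = 1.112 kg/m³, μ = 1.758×10⁻⁵ Pa·s.
Re = ρ·v·c/μ = 1.112 × 27.9 × 0.517 / (1.758×10⁻⁵) = 9.12×10^5
Since 9.12×10^5 > 5×10^5, the flow is turbulent.

Re = 9.12×10^5 (turbulent)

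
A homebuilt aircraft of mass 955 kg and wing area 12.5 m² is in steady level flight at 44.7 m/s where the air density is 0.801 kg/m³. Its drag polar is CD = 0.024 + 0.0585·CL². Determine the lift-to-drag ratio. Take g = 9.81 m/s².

L/D = 12.4

Weight W = mg = 955 × 9.81 = 9368.6 N; in level flight L = W.
Dynamic pressure q = 0.5 × 0.801 × 44.7² = 800.2 Pa.
CL = 2W/(ρv²S) = 2×9368.6/(0.801×44.7²×12.5) = 0.9366.
CD = 0.024 + 0.0585 × 0.9366² = 0.07532.
L/D = CL/CD = 0.9366 / 0.07532 = 12.4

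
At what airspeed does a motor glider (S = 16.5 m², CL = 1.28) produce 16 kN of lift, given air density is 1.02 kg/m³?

v = 38.5 m/s

L = ½ρv²S·CL ⇒ v = √(2L/(ρ·S·CL))
v = √(2 × 16000 / (1.02 × 16.5 × 1.28)) = √1485 = 38.5 m/s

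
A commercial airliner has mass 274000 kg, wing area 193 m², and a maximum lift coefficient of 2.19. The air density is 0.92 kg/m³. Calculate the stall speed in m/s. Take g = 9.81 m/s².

V_stall = 118 m/s

Weight W = mg = 274000 × 9.81 = 2.688×10^6 N.
From L = ½ρV²S·CL,max = W: V_stall = √(2W/(ρSCL,max)) = √(2·2.688×10^6/(0.92·193·2.19))
V_stall = √13820 = 118 m/s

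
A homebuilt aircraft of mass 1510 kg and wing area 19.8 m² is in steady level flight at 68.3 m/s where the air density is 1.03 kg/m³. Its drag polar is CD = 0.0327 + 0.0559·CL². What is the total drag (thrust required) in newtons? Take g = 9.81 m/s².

D = 1810 N

In steady level flight, lift balances weight: W = mg = 1510 × 9.81 = 14813 N.
Dynamic pressure q = 0.5 × 1.03 × 68.3² = 2402 Pa.
CL = 2W/(ρv²S) = 2×14813/(1.03×68.3²×19.8) = 0.3114.
CD = 0.0327 + 0.0559 × 0.3114² = 0.03812.
D = q·S·CD = 2402 × 19.8 × 0.03812 = 1813 N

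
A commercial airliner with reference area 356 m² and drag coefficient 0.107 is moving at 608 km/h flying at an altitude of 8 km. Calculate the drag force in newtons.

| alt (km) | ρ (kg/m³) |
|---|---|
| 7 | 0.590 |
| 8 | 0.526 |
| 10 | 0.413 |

At 8 km, from the table: ρ = 0.526 kg/m³.
Convert speed: v = 608 km/h ÷ 3.6 = 168.9 m/s.
Dynamic pressure q = ½ρv² = ½ × 0.526 × 168.9² = 7502 Pa.
D = q·S·CD = 7502 × 356 × 0.107 = 2.86×10^5 N ≈ 286 kN

D = 2.86×10^5 N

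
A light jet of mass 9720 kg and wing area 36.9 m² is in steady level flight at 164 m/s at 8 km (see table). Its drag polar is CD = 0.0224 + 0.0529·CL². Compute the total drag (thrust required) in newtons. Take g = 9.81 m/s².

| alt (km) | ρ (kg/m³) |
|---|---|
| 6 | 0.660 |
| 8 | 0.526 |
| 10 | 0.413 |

At 8 km, from the table: ρ = 0.526 kg/m³.
Level flight ⇒ L = W = m·g = 9720 × 9.81 = 95353 N.
q = ½ρv² = ½ × 0.526 × 164² = 7074 Pa.
CL = 2W/(ρv²S) = 2×95353/(0.526×164²×36.9) = 0.3653.
CD = 0.0224 + 0.0529 × 0.3653² = 0.02946.
D = q·S·CD = 7074 × 36.9 × 0.02946 = 7690 N

D = 7690 N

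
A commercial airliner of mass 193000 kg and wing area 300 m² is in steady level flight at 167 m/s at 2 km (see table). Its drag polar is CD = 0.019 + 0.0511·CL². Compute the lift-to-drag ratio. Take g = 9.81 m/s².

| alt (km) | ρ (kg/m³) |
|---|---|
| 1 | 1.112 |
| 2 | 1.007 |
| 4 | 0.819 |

At 2 km, from the table: ρ = 1.007 kg/m³.
Weight W = mg = 193000 × 9.81 = 1.8933×10^6 N; in level flight L = W.
q = ½ρv² = ½ × 1.007 × 167² = 14040 Pa.
CL = 2W/(ρv²S) = 2×1.8933×10^6/(1.007×167²×300) = 0.4494.
CD = 0.019 + 0.0511 × 0.4494² = 0.02932.
L/D = CL/CD = 0.4494 / 0.02932 = 15.3

L/D = 15.3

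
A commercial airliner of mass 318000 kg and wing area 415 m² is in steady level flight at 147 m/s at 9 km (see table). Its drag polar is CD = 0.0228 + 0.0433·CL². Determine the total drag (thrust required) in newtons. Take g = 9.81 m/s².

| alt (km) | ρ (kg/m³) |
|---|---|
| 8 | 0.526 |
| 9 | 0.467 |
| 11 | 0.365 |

At 9 km, from the table: ρ = 0.467 kg/m³.
Weight W = mg = 318000 × 9.81 = 3.1196×10^6 N; in level flight L = W.
Dynamic pressure q = 0.5 × 0.467 × 147² = 5046 Pa.
CL = W/(q·S) = 3.1196×10^6 / (5046 × 415) = 1.49.
CD = 0.0228 + 0.0433 × 1.49² = 0.1189.
D = q·S·CD = 5046 × 415 × 0.1189 = 2.49×10^5 N

D = 2.49×10^5 N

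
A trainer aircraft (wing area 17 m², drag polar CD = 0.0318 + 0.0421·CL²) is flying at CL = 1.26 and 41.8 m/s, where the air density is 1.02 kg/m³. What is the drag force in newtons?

CD = 0.0318 + 0.0421 × 1.26² = 0.09864
D = ½ρv²S·CD = ½ × 1.02 × 41.8² × 17 × 0.09864 = 1490 N

D = 1490 N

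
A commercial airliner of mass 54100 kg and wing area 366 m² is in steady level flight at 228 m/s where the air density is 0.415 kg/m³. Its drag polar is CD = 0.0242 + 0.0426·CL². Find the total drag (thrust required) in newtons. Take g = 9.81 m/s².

Weight W = mg = 54100 × 9.81 = 5.3072×10^5 N; in level flight L = W.
q = ½ρv² = ½ × 0.415 × 228² = 10790 Pa.
CL = 2W/(ρv²S) = 2×5.3072×10^5/(0.415×228²×366) = 0.1344.
CD = 0.0242 + 0.0426 × 0.1344² = 0.02497.
D = q·S·CD = 10790 × 366 × 0.02497 = 98580 N

D = 98600 N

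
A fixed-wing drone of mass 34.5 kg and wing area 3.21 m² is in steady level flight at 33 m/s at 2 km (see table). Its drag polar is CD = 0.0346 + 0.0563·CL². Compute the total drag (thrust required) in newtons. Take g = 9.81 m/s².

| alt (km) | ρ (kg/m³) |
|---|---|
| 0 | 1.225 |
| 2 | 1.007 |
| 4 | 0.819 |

At 2 km, from the table: ρ = 1.007 kg/m³.
Weight W = mg = 34.5 × 9.81 = 338.44 N; in level flight L = W.
Dynamic pressure q = 0.5 × 1.007 × 33² = 548.3 Pa.
CL = 2W/(ρv²S) = 2×338.44/(1.007×33²×3.21) = 0.1923.
CD = 0.0346 + 0.0563 × 0.1923² = 0.03668.
D = q·S·CD = 548.3 × 3.21 × 0.03668 = 64.56 N

D = 64.6 N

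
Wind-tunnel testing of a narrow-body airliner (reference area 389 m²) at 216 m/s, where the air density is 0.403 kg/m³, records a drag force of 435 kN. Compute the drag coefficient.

CD = 0.119

From D = ½ρv²S·CD, rearranging gives CD = 2D/(ρv²S).
CD = 2 × 4.35×10^5 / (0.403 × 216² × 389) = 0.119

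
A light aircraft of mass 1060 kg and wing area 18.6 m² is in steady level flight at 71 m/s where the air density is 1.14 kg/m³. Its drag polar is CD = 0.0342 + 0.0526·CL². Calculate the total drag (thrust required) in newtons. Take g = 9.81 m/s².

D = 1930 N

Level flight ⇒ L = W = m·g = 1060 × 9.81 = 10399 N.
Dynamic pressure q = 0.5 × 1.14 × 71² = 2873 Pa.
Required CL = L/(qS) = 10399/(2873·18.6) = 0.1946.
CD = 0.0342 + 0.0526 × 0.1946² = 0.03619.
D = q·S·CD = 2873 × 18.6 × 0.03619 = 1934 N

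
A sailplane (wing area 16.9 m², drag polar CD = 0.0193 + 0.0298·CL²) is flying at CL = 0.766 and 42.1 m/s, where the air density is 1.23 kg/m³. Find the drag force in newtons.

CD = 0.0193 + 0.0298 × 0.766² = 0.03679
D = ½ρv²S·CD = ½ × 1.23 × 42.1² × 16.9 × 0.03679 = 678 N

D = 678 N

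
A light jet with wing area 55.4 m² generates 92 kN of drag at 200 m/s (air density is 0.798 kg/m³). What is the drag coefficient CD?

From D = ½ρv²S·CD, rearranging gives CD = 2D/(ρv²S).
CD = 2 × 92000 / (0.798 × 200² × 55.4) = 0.104

CD = 0.104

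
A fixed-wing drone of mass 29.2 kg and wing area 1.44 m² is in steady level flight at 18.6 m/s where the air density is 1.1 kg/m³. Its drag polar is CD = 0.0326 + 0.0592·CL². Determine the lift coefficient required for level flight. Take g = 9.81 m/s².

CL = 1.05

In steady level flight, lift balances weight: W = mg = 29.2 × 9.81 = 286.45 N.
q = ½ρv² = ½ × 1.1 × 18.6² = 190.3 Pa.
CL = W/(q·S) = 286.45 / (190.3 × 1.44) = 1.045.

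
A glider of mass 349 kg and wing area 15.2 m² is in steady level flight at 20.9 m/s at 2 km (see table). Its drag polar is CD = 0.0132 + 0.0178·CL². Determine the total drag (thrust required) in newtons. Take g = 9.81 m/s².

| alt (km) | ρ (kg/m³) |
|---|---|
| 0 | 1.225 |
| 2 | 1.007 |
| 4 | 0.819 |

At 2 km, from the table: ρ = 1.007 kg/m³.
Level flight ⇒ L = W = m·g = 349 × 9.81 = 3423.7 N.
q = ½ρv² = ½ × 1.007 × 20.9² = 219.9 Pa.
CL = W/(q·S) = 3423.7 / (219.9 × 15.2) = 1.024.
CD = 0.0132 + 0.0178 × 1.024² = 0.03187.
D = q·S·CD = 219.9 × 15.2 × 0.03187 = 106.5 N

D = 107 N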